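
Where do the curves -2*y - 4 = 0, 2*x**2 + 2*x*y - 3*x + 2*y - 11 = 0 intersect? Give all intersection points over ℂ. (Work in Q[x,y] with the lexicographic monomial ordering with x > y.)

Compute a lex Gröbner basis by Buchberger's algorithm.
f_1 = -2*y - 4, LT = y.
f_2 = 2*x**2 + 2*x*y - 3*x + 2*y - 11, LT = x**2.

S(f_1,f_2): leading monomials are coprime, so the S-polynomial reduces to 0 (Buchberger's first criterion).
Every S-polynomial of the final basis reduces to 0, so we have a Gröbner basis.
Inter-reduce: drop elements whose leading term is divisible by another's, tail-reduce, and make monic.
Reduced Gröbner basis: {x**2 - 7/2*x - 15/2, y + 2}.

The lex basis is triangular: the last element involves only y. Solving y + 2 = 0 gives y ∈ {-2}; substituting each value into the earlier elements determines the remaining variables.
  y = -2: the earlier basis element becomes x**2 - 7/2*x - 15/2 = 0, giving x = -3/2, 5 — points (-3/2, -2), (5, -2).
Check: every point annihilates each of the original generators.

{(-3/2, -2), (5, -2)}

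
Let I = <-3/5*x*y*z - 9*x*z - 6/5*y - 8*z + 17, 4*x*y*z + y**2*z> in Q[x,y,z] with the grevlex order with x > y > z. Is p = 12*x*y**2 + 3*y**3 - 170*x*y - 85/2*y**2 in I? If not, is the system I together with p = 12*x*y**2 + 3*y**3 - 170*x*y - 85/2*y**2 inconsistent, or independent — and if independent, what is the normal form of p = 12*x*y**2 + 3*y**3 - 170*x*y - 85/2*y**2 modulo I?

First compute the reduced Gröbner basis of I by Buchberger's algorithm.
f_1 = -3/5*x*y*z - 9*x*z - 6/5*y - 8*z + 17, LT = x*y*z.
f_2 = 4*x*y*z + y**2*z, LT = x*y*z.

S(f_1,f_2): lcm = x*y*z. S = -1/4*y**2*z + 15*x*z + 2*y + 40/3*z - 85/3.
  leading term y**2*z: no divisor's leading term divides it; move -1/4*y**2*z to the remainder.
  leading term x*z: no divisor's leading term divides it; move 15*x*z to the remainder.
  leading term y: no divisor's leading term divides it; move 2*y to the remainder.
  leading term z: no divisor's leading term divides it; move 40/3*z to the remainder.
  leading term 1: no divisor's leading term divides it; move -85/3 to the remainder.
  remainder -1/4*y**2*z + 15*x*z + 2*y + 40/3*z - 85/3 ≠ 0; add h_3 = -1/4*y**2*z + 15*x*z + 2*y + 40/3*z - 85/3 to the basis.

S(f_1,h_3): lcm = x*y**2*z. S = 60*x**2*z + 15*x*y*z + 8*x*y + 2*y**2 + 160/3*x*z + 40/3*y*z - 340/3*x - 85/3*y.
  leading term x**2*z: no divisor's leading term divides it; move 60*x**2*z to the remainder.
  leading term x*y*z: subtract (-25)·f_1 from 15*x*y*z + 8*x*y + 2*y**2 + 160/3*x*z + 40/3*y*z - 340/3*x - 85/3*y → 8*x*y + 2*y**2 - 515/3*x*z + 40/3*y*z - 340/3*x - 175/3*y - 200*z + 425
  leading term x*y: no divisor's leading term divides it; move 8*x*y to the remainder.
  leading term y**2: no divisor's leading term divides it; move 2*y**2 to the remainder.
  leading term x*z: no divisor's leading term divides it; move -515/3*x*z to the remainder.
  leading term y*z: no divisor's leading term divides it; move 40/3*y*z to the remainder.
  leading term x: no divisor's leading term divides it; move -340/3*x to the remainder.
  leading term y: no divisor's leading term divides it; move -175/3*y to the remainder.
  leading term z: no divisor's leading term divides it; move -200*z to the remainder.
  leading term 1: no divisor's leading term divides it; move 425 to the remainder.
  remainder 60*x**2*z + 8*x*y + 2*y**2 - 515/3*x*z + 40/3*y*z - 340/3*x - 175/3*y - 200*z + 425 ≠ 0; add h_4 = 60*x**2*z + 8*x*y + 2*y**2 - 515/3*x*z + 40/3*y*z - 340/3*x - 175/3*y - 200*z + 425 to the basis.

S(f_1,h_4): lcm = x**2*y*z. S = -2/15*x*y**2 - 1/30*y**3 + 15*x**2*z + 103/36*x*y*z - 2/9*y**2*z + 35/9*x*y + 35/36*y**2 + 40/3*x*z + 10/3*y*z - 85/3*x - 85/12*y.
  leading term x*y**2: no divisor's leading term divides it; move -2/15*x*y**2 to the remainder.
  leading term y**3: no divisor's leading term divides it; move -1/30*y**3 to the remainder.
  leading term x**2*z: subtract (1/4)·h_4 from 15*x**2*z + 103/36*x*y*z - 2/9*y**2*z + 35/9*x*y + 35/36*y**2 + 40/3*x*z + 10/3*y*z - 85/3*x - 85/12*y → 103/36*x*y*z - 2/9*y**2*z + 17/9*x*y + 17/36*y**2 + 225/4*x*z + 15/2*y + 50*z - 425/4
  leading term x*y*z: subtract (-515/108)·f_1 from 103/36*x*y*z - 2/9*y**2*z + 17/9*x*y + 17/36*y**2 + 225/4*x*z + 15/2*y + 50*z - 425/4 → -2/9*y**2*z + 17/9*x*y + 17/36*y**2 + 40/3*x*z + 16/9*y + 320/27*z - 680/27
  leading term y**2*z: subtract (8/9)·h_3 from -2/9*y**2*z + 17/9*x*y + 17/36*y**2 + 40/3*x*z + 16/9*y + 320/27*z - 680/27 → 17/9*x*y + 17/36*y**2
  leading term x*y: no divisor's leading term divides it; move 17/9*x*y to the remainder.
  leading term y**2: no divisor's leading term divides it; move 17/36*y**2 to the remainder.
  remainder -2/15*x*y**2 - 1/30*y**3 + 17/9*x*y + 17/36*y**2 ≠ 0; add h_5 = -2/15*x*y**2 - 1/30*y**3 + 17/9*x*y + 17/36*y**2 to the basis.

The other S-polynomials (S(f_2,h_3), S(f_2,h_4), S(h_3,h_4), S(f_1,h_5), S(f_2,h_5), S(h_3,h_5), S(h_4,h_5)) all reduce to 0 modulo the current basis, so we have a Gröbner basis.
Inter-reduce: drop elements whose leading term is divisible by another's, tail-reduce, and make monic.
Reduced Gröbner basis: {x*y**2 + 1/4*y**3 - 85/6*x*y - 85/24*y**2, x**2*z + 2/15*x*y + 1/30*y**2 - 103/36*x*z + 2/9*y*z - 17/9*x - 35/36*y - 10/3*z + 85/12, x*y*z + 15*x*z + 2*y + 40/3*z - 85/3, y**2*z - 60*x*z - 8*y - 160/3*z + 340/3}.
Label its elements g_1 = x*y**2 + 1/4*y**3 - 85/6*x*y - 85/24*y**2, g_2 = x**2*z + 2/15*x*y + 1/30*y**2 - 103/36*x*z + 2/9*y*z - 17/9*x - 35/36*y - 10/3*z + 85/12, g_3 = x*y*z + 15*x*z + 2*y + 40/3*z - 85/3, g_4 = y**2*z - 60*x*z - 8*y - 160/3*z + 340/3.

Reduce p = 12*x*y**2 + 3*y**3 - 170*x*y - 85/2*y**2 modulo G:
  leading term x*y**2: subtract (12)·g_1 from 12*x*y**2 + 3*y**3 - 170*x*y - 85/2*y**2 → 0
  normal form = 0.
Since the normal form is 0, p ∈ I.

12*x*y**2 + 3*y**3 - 170*x*y - 85/2*y**2 lies in I (it reduces to 0).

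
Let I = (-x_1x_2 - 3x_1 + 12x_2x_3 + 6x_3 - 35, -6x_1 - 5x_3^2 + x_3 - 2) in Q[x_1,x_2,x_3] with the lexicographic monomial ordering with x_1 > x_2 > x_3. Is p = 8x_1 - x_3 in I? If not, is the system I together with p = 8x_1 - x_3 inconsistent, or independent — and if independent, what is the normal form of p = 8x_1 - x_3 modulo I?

First compute the reduced Gröbner basis of I by Buchberger's algorithm.
f_1 = -x_1x_2 - 3x_1 + 12x_2x_3 + 6x_3 - 35, LT = x_1x_2.
f_2 = -6x_1 - 5x_3^2 + x_3 - 2, LT = x_1.

S(f_1,f_2): lcm = x_1x_2. S = 3x_1 - 5/6x_2x_3^2 - 71/6x_2x_3 - 1/3x_2 - 6x_3 + 35.
  reduce S modulo (f_1, f_2):
  remainder -5/6x_2x_3^2 - 71/6x_2x_3 - 1/3x_2 - 5/2x_3^2 - 11/2x_3 + 34 ≠ 0; add h_3 = -5/6x_2x_3^2 - 71/6x_2x_3 - 1/3x_2 - 5/2x_3^2 - 11/2x_3 + 34 to the basis.

The other S-polynomials (S(f_1,h_3), S(f_2,h_3)) all reduce to 0 modulo the current basis, so we have a Gröbner basis.
Inter-reduce: drop elements whose leading term is divisible by another's, tail-reduce, and make monic.
Reduced Gröbner basis: {x_1 + 5/6x_3^2 - 1/6x_3 + 1/3, x_2x_3^2 + 71/5x_2x_3 + 2/5x_2 + 3x_3^2 + 33/5x_3 - 204/5}.
Label its elements g_1 = x_1 + 5/6x_3^2 - 1/6x_3 + 1/3, g_2 = x_2x_3^2 + 71/5x_2x_3 + 2/5x_2 + 3x_3^2 + 33/5x_3 - 204/5.

Reduce p = 8x_1 - x_3 modulo G:
  leading term x_1: subtract (8)·g_1 from 8x_1 - x_3 → -20/3x_3^2 + 1/3x_3 - 8/3
  leading term x_3^2: no divisor's leading term divides it; move -20/3x_3^2 to the remainder.
  leading term x_3: no divisor's leading term divides it; move 1/3x_3 to the remainder.
  leading term 1: no divisor's leading term divides it; move -8/3 to the remainder.
  normal form = -20/3x_3^2 + 1/3x_3 - 8/3.
The normal form is nonzero, so p ∉ I. Since p minus its normal form lies in I, I + (p) = I + (r) where r = -20/3x_3^2 + 1/3x_3 - 8/3; decide whether this ideal is the whole ring.
Run Buchberger on G together with r (pairs among the g_i already reduce to 0 since G is a Gröbner basis):
g_1 = x_1 + 5/6x_3^2 - 1/6x_3 + 1/3, LT = x_1.
g_2 = x_2x_3^2 + 71/5x_2x_3 + 2/5x_2 + 3x_3^2 + 33/5x_3 - 204/5, LT = x_2x_3^2.
r = -20/3x_3^2 + 1/3x_3 - 8/3, LT = x_3^2.

S(g_2,r): lcm = x_2x_3^2. S = 57/4x_2x_3 + 3x_3^2 + 33/5x_3 - 204/5.
  reduce S modulo (g_1, g_2, r):
  remainder 57/4x_2x_3 + 27/4x_3 - 42 ≠ 0; add m_4 = 57/4x_2x_3 + 27/4x_3 - 42 to the basis.

S(g_2,m_4): lcm = x_2x_3^2. S = 71/5x_2x_3 + 2/5x_2 + 48/19x_3^2 + 907/95x_3 - 204/5.
  reduce S modulo (g_1, g_2, r, m_4):
  remainder 2/5x_2 + 56/19x_3 + 4/95 ≠ 0; add m_5 = 2/5x_2 + 56/19x_3 + 4/95 to the basis.

The other S-polynomials (S(g_1,g_2), S(g_1,r), S(g_1,m_4), S(r,m_4), S(g_1,m_5), S(g_2,m_5), S(r,m_5), S(m_4,m_5)) all reduce to 0 modulo the current basis, so we have a Gröbner basis.
Inter-reduce: drop elements whose leading term is divisible by another's, tail-reduce, and make monic.
Reduced Gröbner basis: {x_1 - 1/8x_3, x_2 + 140/19x_3 + 2/19, x_3^2 - 1/20x_3 + 2/5}.
The reduced Gröbner basis of I + (p) is {x_1 - 1/8x_3, x_2 + 140/19x_3 + 2/19, x_3^2 - 1/20x_3 + 2/5} ≠ {1}, a proper ideal, so the enlarged system stays consistent: p is independent of I, with normal form -20/3x_3^2 + 1/3x_3 - 8/3.

8x_1 - x_3 is independent of I; its normal form modulo I is -20/3x_3^2 + 1/3x_3 - 8/3.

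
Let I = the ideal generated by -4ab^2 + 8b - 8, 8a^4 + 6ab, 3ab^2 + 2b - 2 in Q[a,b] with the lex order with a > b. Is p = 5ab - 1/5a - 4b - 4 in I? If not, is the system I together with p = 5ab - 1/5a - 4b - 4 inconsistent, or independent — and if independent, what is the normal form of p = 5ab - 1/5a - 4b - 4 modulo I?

First compute the reduced Gröbner basis of I by Buchberger's algorithm.
f_1 = -4ab^2 + 8b - 8, LT = ab^2.
f_2 = 8a^4 + 6ab, LT = a^4.
f_3 = 3ab^2 + 2b - 2, LT = ab^2.

S(f_1,f_2): lcm = a^4b^2. S = -2a^3b + 2a^3 - 3/4ab^3.
  leading term a^3b: no divisor's leading term divides it; move -2a^3b to the remainder.
  leading term a^3: no divisor's leading term divides it; move 2a^3 to the remainder.
  leading term ab^3: subtract (3/16b)·f_1 from -3/4ab^3 → -3/2b^2 + 3/2b
  leading term b^2: no divisor's leading term divides it; move -3/2b^2 to the remainder.
  leading term b: no divisor's leading term divides it; move 3/2b to the remainder.
  remainder -2a^3b + 2a^3 - 3/2b^2 + 3/2b ≠ 0; add h_4 = -2a^3b + 2a^3 - 3/2b^2 + 3/2b to the basis.

S(f_1,f_3): lcm = ab^2. S = -8/3b + 8/3.
  leading term b: no divisor's leading term divides it; move -8/3b to the remainder.
  leading term 1: no divisor's leading term divides it; move 8/3 to the remainder.
  remainder -8/3b + 8/3 ≠ 0; add h_5 = -8/3b + 8/3 to the basis.

S(f_1,h_4): lcm = a^3b^2. S = a^3b - 2a^2b + 2a^2 - 3/4b^3 + 3/4b^2.
  leading term a^3b: subtract (-1/2)·h_4 from a^3b - 2a^2b + 2a^2 - 3/4b^3 + 3/4b^2 → a^3 - 2a^2b + 2a^2 - 3/4b^3 + 3/4b
  leading term a^3: no divisor's leading term divides it; move a^3 to the remainder.
  leading term a^2b: subtract (3/4a^2)·h_5 from -2a^2b + 2a^2 - 3/4b^3 + 3/4b → -3/4b^3 + 3/4b
  leading term b^3: subtract (9/32b^2)·h_5 from -3/4b^3 + 3/4b → -3/4b^2 + 3/4b
  leading term b^2: subtract (9/32b)·h_5 from -3/4b^2 + 3/4b → 0
  remainder a^3 ≠ 0; add h_6 = a^3 to the basis.

S(f_1,h_5): lcm = ab^2. S = ab - 2b + 2.
  leading term ab: subtract (-3/8a)·h_5 from ab - 2b + 2 → a - 2b + 2
  leading term a: no divisor's leading term divides it; move a to the remainder.
  leading term b: subtract (3/4)·h_5 from -2b + 2 → 0
  remainder a ≠ 0; add h_7 = a to the basis.

The other S-polynomials (S(f_2,f_3), S(f_2,h_4), S(f_3,h_4), S(f_2,h_5), S(f_3,h_5), S(h_4,h_5), S(f_1,h_6), S(f_2,h_6), S(f_3,h_6), S(h_4,h_6), S(h_5,h_6), S(f_1,h_7), S(f_2,h_7), S(f_3,h_7), S(h_4,h_7), S(h_5,h_7), S(h_6,h_7)) all reduce to 0 modulo the current basis, so we have a Gröbner basis.
Inter-reduce: drop elements whose leading term is divisible by another's, tail-reduce, and make monic.
Reduced Gröbner basis: {a, b - 1}.
Label its elements g_1 = a, g_2 = b - 1.

Reduce p = 5ab - 1/5a - 4b - 4 modulo G:
  leading term ab: subtract (5b)·g_1 from 5ab - 1/5a - 4b - 4 → -1/5a - 4b - 4
  leading term a: subtract (-1/5)·g_1 from -1/5a - 4b - 4 → -4b - 4
  leading term b: subtract (-4)·g_2 from -4b - 4 → -8
  leading term 1: no divisor's leading term divides it; move -8 to the remainder.
  normal form = -8.
The normal form is nonzero, so p ∉ I. Since p minus its normal form lies in I, I + (p) = I + (r) where r = -8; decide whether this ideal is the whole ring.
Here r = -8 is a nonzero constant, hence a unit: 1 ∈ I + (p), the Gröbner basis of I + (p) is {1}, and the enlarged system has no common solution — adjoining p is inconsistent.

The remainder on division by a Gröbner basis is unique — it is the normal form.

Adjoining 5ab - 1/5a - 4b - 4 makes the ideal the whole ring: the system is inconsistent.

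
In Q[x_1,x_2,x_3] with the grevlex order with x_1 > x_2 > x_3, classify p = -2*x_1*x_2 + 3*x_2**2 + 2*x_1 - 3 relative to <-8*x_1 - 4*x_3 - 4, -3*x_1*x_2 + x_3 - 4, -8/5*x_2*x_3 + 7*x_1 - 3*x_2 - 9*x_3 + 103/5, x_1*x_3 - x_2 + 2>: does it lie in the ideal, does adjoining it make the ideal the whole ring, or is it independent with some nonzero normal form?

-2*x_1*x_2 + 3*x_2**2 + 2*x_1 - 3 lies in I (it reduces to 0).

First compute the reduced Gröbner basis of I by Buchberger's algorithm.
f_1 = -8*x_1 - 4*x_3 - 4, LT = x_1.
f_2 = -3*x_1*x_2 + x_3 - 4, LT = x_1*x_2.
f_3 = -8/5*x_2*x_3 + 7*x_1 - 3*x_2 - 9*x_3 + 103/5, LT = x_2*x_3.
f_4 = x_1*x_3 - x_2 + 2, LT = x_1*x_3.

S(f_1,f_2): lcm = x_1*x_2. S = 1/2*x_2*x_3 + 1/2*x_2 + 1/3*x_3 - 4/3.
  reduce S modulo (f_1, f_2, f_3, f_4):
  remainder -7/16*x_2 - 343/96*x_3 + 385/96 ≠ 0; add h_5 = -7/16*x_2 - 343/96*x_3 + 385/96 to the basis.

S(f_1,f_4): lcm = x_1*x_3. S = 1/2*x_3**2 + x_2 + 1/2*x_3 - 2.
  reduce S modulo (f_1, f_2, f_3, f_4, h_5):
  remainder 1/2*x_3**2 - 23/3*x_3 + 43/6 ≠ 0; add h_6 = 1/2*x_3**2 - 23/3*x_3 + 43/6 to the basis.

S(f_2,f_3): lcm = x_1*x_2*x_3. S = 35/8*x_1**2 - 15/8*x_1*x_2 - 45/8*x_1*x_3 - 1/3*x_3**2 + 103/8*x_1 + 4/3*x_3.
  reduce S modulo (f_1, f_2, f_3, f_4, h_5, h_6):
  remainder 973/18*x_3 - 973/18 ≠ 0; add h_7 = 973/18*x_3 - 973/18 to the basis.

The other S-polynomials (S(f_1,f_3), S(f_2,f_4), S(f_3,f_4), S(f_1,h_5), S(f_2,h_5), S(f_3,h_5), S(f_4,h_5), S(f_1,h_6), S(f_2,h_6), S(f_3,h_6), S(f_4,h_6), S(h_5,h_6), S(f_1,h_7), S(f_2,h_7), S(f_3,h_7), S(f_4,h_7), S(h_5,h_7), S(h_6,h_7)) all reduce to 0 modulo the current basis, so we have a Gröbner basis.
Inter-reduce: drop elements whose leading term is divisible by another's, tail-reduce, and make monic.
Reduced Gröbner basis: {x_1 + 1, x_2 - 1, x_3 - 1}.
Label its elements g_1 = x_1 + 1, g_2 = x_2 - 1, g_3 = x_3 - 1.

Reduce p = -2*x_1*x_2 + 3*x_2**2 + 2*x_1 - 3 modulo G:
  leading term x_1*x_2: subtract (-2*x_2)·g_1 from -2*x_1*x_2 + 3*x_2**2 + 2*x_1 - 3 → 3*x_2**2 + 2*x_1 + 2*x_2 - 3
  leading term x_2**2: subtract (3*x_2)·g_2 from 3*x_2**2 + 2*x_1 + 2*x_2 - 3 → 2*x_1 + 5*x_2 - 3
  leading term x_1: subtract (2)·g_1 from 2*x_1 + 5*x_2 - 3 → 5*x_2 - 5
  leading term x_2: subtract (5)·g_2 from 5*x_2 - 5 → 0
  normal form = 0.
Since the normal form is 0, p ∈ I.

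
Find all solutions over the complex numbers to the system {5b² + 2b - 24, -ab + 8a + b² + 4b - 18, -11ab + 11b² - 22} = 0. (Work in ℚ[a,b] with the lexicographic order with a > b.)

{(1, 2)}

Compute a lex Gröbner basis by Buchberger's algorithm.
f_1 = 5b² + 2b - 24, LT = b².
f_2 = -ab + 8a + b² + 4b - 18, LT = ab.
f_3 = -11ab + 11b² - 22, LT = ab.

S(f_1,f_2): lcm = ab². S = 42/5ab - 24/5a + b³ + 4b² - 18b.
  leading term ab: subtract (-42/5)·f_2 from 42/5ab - 24/5a + b³ + 4b² - 18b → 312/5a + b³ + 62/5b² + 78/5b - 756/5
  leading term a: no divisor's leading term divides it; move 312/5a to the remainder.
  leading term b³: subtract (⅕b)·f_1 from b³ + 62/5b² + 78/5b - 756/5 → 12b² + 102/5b - 756/5
  leading term b²: subtract (12/5)·f_1 from 12b² + 102/5b - 756/5 → 78/5b - 468/5
  leading term b: no divisor's leading term divides it; move 78/5b to the remainder.
  leading term 1: no divisor's leading term divides it; move -468/5 to the remainder.
  remainder 312/5a + 78/5b - 468/5 ≠ 0; add h_4 = 312/5a + 78/5b - 468/5 to the basis.

S(f_1,f_3): lcm = ab². S = ⅖ab - 24/5a + b³ - 2b.
  leading term ab: subtract (-⅖)·f_2 from ⅖ab - 24/5a + b³ - 2b → -8/5a + b³ + ⅖b² - ⅖b - 36/5
  leading term a: subtract (-1/39)·h_4 from -8/5a + b³ + ⅖b² - ⅖b - 36/5 → b³ + ⅖b² - 48/5
  leading term b³: subtract (⅕b)·f_1 from b³ + ⅖b² - 48/5 → 24/5b - 48/5
  leading term b: no divisor's leading term divides it; move 24/5b to the remainder.
  leading term 1: no divisor's leading term divides it; move -48/5 to the remainder.
  remainder 24/5b - 48/5 ≠ 0; add h_5 = 24/5b - 48/5 to the basis.

S(f_2,f_3): lcm = ab. S = -8a - 4b + 16.
  leading term a: subtract (-5/39)·h_4 from -8a - 4b + 16 → -2b + 4
  leading term b: subtract (-5/12)·h_5 from -2b + 4 → 0
  remainder 0.

S(f_1,h_4): leading monomials are coprime, so the S-polynomial reduces to 0 (Buchberger's first criterion).
S(f_2,h_4): lcm = ab. S = -8a - 5/4b² - 5/2b + 18.
  leading term a: subtract (-5/39)·h_4 from -8a - 5/4b² - 5/2b + 18 → -5/4b² - ½b + 6
  leading term b²: subtract (-¼)·f_1 from -5/4b² - ½b + 6 → 0
  remainder 0.

S(f_3,h_4): lcm = ab. S = -5/4b² + 3/2b + 2.
  leading term b²: subtract (-¼)·f_1 from -5/4b² + 3/2b + 2 → 2b - 4
  leading term b: subtract (5/12)·h_5 from 2b - 4 → 0
  remainder 0.

S(f_1,h_5): lcm = b². S = 12/5b - 24/5.
  leading term b: subtract (½)·h_5 from 12/5b - 24/5 → 0
  remainder 0.

S(f_2,h_5): lcm = ab. S = -6a - b² - 4b + 18.
  leading term a: subtract (-5/52)·h_4 from -6a - b² - 4b + 18 → -b² - 5/2b + 9
  leading term b²: subtract (-⅕)·f_1 from -b² - 5/2b + 9 → -21/10b + 21/5
  leading term b: subtract (-7/16)·h_5 from -21/10b + 21/5 → 0
  remainder 0.

S(f_3,h_5): lcm = ab. S = 2a - b² + 2.
  leading term a: subtract (5/156)·h_4 from 2a - b² + 2 → -b² - ½b + 5
  leading term b²: subtract (-⅕)·f_1 from -b² - ½b + 5 → -1/10b + ⅕
  leading term b: subtract (-1/48)·h_5 from -1/10b + ⅕ → 0
  remainder 0.

S(h_4,h_5): leading monomials are coprime, so the S-polynomial reduces to 0 (Buchberger's first criterion).
Every S-polynomial of the final basis reduces to 0, so we have a Gröbner basis.
Inter-reduce: drop elements whose leading term is divisible by another's, tail-reduce, and make monic.
Reduced Gröbner basis: {a - 1, b - 2}.

From the last basis element, b - 2 = 0, so b takes values in {2}. Each choice, substituted upward through the basis, yields the corresponding point(s) of the solution set.
  b = 2: the earlier basis element becomes a - 1 = 0, giving a = 1 — point (1, 2).
Substituting each solution back into the original system confirms all equations vanish.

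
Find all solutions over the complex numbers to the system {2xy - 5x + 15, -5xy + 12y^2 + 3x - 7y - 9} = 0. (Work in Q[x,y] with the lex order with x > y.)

Compute a lex Gröbner basis by Buchberger's algorithm.
f_1 = 2xy - 5x + 15, LT = xy.
f_2 = -5xy + 3x + 12y^2 - 7y - 9, LT = xy.

S(f_1,f_2): lcm = xy. S = -19/10x + 12/5y^2 - 7/5y + 57/10.
  reduce S modulo (f_1, f_2):
  remainder -19/10x + 12/5y^2 - 7/5y + 57/10 ≠ 0; add h_3 = -19/10x + 12/5y^2 - 7/5y + 57/10 to the basis.

S(f_1,h_3): lcm = xy. S = -5/2x + 24/19y^3 - 14/19y^2 + 3y + 15/2.
  reduce S modulo (f_1, f_2, h_3):
  remainder 24/19y^3 - 74/19y^2 + 92/19y ≠ 0; add h_4 = 24/19y^3 - 74/19y^2 + 92/19y to the basis.

The other S-polynomials (S(f_2,h_3), S(f_1,h_4), S(f_2,h_4), S(h_3,h_4)) all reduce to 0 modulo the current basis, so we have a Gröbner basis.
Inter-reduce: drop elements whose leading term is divisible by another's, tail-reduce, and make monic.
Reduced Gröbner basis: {x - 24/19y^2 + 14/19y - 3, y^3 - 37/12y^2 + 23/6y}.

From the last basis element, y^3 - 37/12y^2 + 23/6y = 0, so y takes values in {0, 37/24 - sqrt(839)*I/24, 37/24 + sqrt(839)*I/24}. Each choice, substituted upward through the basis, yields the corresponding point(s) of the solution set.
  y = 0: the earlier basis element becomes x - 3 = 0, giving x = 3 — point (3, 0).
  y = 37/24 - sqrt(839)*I/24: the earlier basis element becomes x - 115/38 + 5*sqrt(839)*I/38 = 0, giving x = 115/38 - 5*sqrt(839)*I/38 — point (115/38 - 5*sqrt(839)*I/38, 37/24 - sqrt(839)*I/24).
  y = 37/24 + sqrt(839)*I/24: the earlier basis element becomes x - 115/38 - 5*sqrt(839)*I/38 = 0, giving x = 115/38 + 5*sqrt(839)*I/38 — point (115/38 + 5*sqrt(839)*I/38, 37/24 + sqrt(839)*I/24).

{(3, 0), (115/38 - 5*sqrt(839)*I/38, 37/24 - sqrt(839)*I/24), (115/38 + 5*sqrt(839)*I/38, 37/24 + sqrt(839)*I/24)}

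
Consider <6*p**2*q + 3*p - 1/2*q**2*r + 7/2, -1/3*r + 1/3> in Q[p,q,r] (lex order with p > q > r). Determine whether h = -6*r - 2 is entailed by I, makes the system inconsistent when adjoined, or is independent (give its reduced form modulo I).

Adjoining -6*r - 2 makes the ideal the whole ring: the system is inconsistent.

First compute the reduced Gröbner basis of I by Buchberger's algorithm.
f_1 = 6*p**2*q + 3*p - 1/2*q**2*r + 7/2, LT = p**2*q.
f_2 = -1/3*r + 1/3, LT = r.

S(f_1,f_2): leading monomials are coprime, so the S-polynomial reduces to 0 (Buchberger's first criterion).
Every S-polynomial of the final basis reduces to 0, so we have a Gröbner basis.
Inter-reduce: drop elements whose leading term is divisible by another's, tail-reduce, and make monic.
Reduced Gröbner basis: {p**2*q + 1/2*p - 1/12*q**2 + 7/12, r - 1}.
Label its elements g_1 = p**2*q + 1/2*p - 1/12*q**2 + 7/12, g_2 = r - 1.

Reduce h = -6*r - 2 modulo G:
  leading term r: subtract (-6)·g_2 from -6*r - 2 → -8
  leading term 1: no divisor's leading term divides it; move -8 to the remainder.
  normal form = -8.
The normal form is nonzero, so h ∉ I. Since h minus its normal form lies in I, I + (h) = I + (n) where n = -8; decide whether this ideal is the whole ring.
Here n = -8 is a nonzero constant, hence a unit: 1 ∈ I + (h), the Gröbner basis of I + (h) is {1}, and the enlarged system has no common solution — adjoining h is inconsistent.

Ideal membership is decidable via reduction modulo a Gröbner basis.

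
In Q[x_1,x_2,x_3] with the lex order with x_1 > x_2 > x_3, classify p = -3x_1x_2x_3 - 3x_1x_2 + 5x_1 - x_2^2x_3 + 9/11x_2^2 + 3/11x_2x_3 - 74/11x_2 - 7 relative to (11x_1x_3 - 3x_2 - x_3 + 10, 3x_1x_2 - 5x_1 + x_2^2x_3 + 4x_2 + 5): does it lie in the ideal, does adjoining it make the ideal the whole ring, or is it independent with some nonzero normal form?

Adjoining -3x_1x_2x_3 - 3x_1x_2 + 5x_1 - x_2^2x_3 + 9/11x_2^2 + 3/11x_2x_3 - 74/11x_2 - 7 makes the ideal the whole ring: the system is inconsistent.

First compute the reduced Gröbner basis of I by Buchberger's algorithm.
f_1 = 11x_1x_3 - 3x_2 - x_3 + 10, LT = x_1x_3.
f_2 = 3x_1x_2 - 5x_1 + x_2^2x_3 + 4x_2 + 5, LT = x_1x_2.

S(f_1,f_2): lcm = x_1x_2x_3. S = 5/3x_1x_3 - 1/3x_2^2x_3^2 - 3/11x_2^2 - 47/33x_2x_3 + 10/11x_2 - 5/3x_3.
  leading term x_1x_3: subtract (5/33)·f_1 from 5/3x_1x_3 - 1/3x_2^2x_3^2 - 3/11x_2^2 - 47/33x_2x_3 + 10/11x_2 - 5/3x_3 → -1/3x_2^2x_3^2 - 3/11x_2^2 - 47/33x_2x_3 + 15/11x_2 - 50/33x_3 - 50/33
  leading term x_2^2x_3^2: no divisor's leading term divides it; move -1/3x_2^2x_3^2 to the remainder.
  leading term x_2^2: no divisor's leading term divides it; move -3/11x_2^2 to the remainder.
  leading term x_2x_3: no divisor's leading term divides it; move -47/33x_2x_3 to the remainder.
  leading term x_2: no divisor's leading term divides it; move 15/11x_2 to the remainder.
  leading term x_3: no divisor's leading term divides it; move -50/33x_3 to the remainder.
  leading term 1: no divisor's leading term divides it; move -50/33 to the remainder.
  remainder -1/3x_2^2x_3^2 - 3/11x_2^2 - 47/33x_2x_3 + 15/11x_2 - 50/33x_3 - 50/33 ≠ 0; add h_3 = -1/3x_2^2x_3^2 - 3/11x_2^2 - 47/33x_2x_3 + 15/11x_2 - 50/33x_3 - 50/33 to the basis.

S(f_1,h_3): lcm = x_1x_2^2x_3^2. S = -9/11x_1x_2^2 - 47/11x_1x_2x_3 + 45/11x_1x_2 - 50/11x_1x_3 - 50/11x_1 - 3/11x_2^3x_3 - 1/11x_2^2x_3^2 + 10/11x_2^2x_3.
  leading term x_1x_2^2: subtract (-3/11x_2)·f_2 from -9/11x_1x_2^2 - 47/11x_1x_2x_3 + 45/11x_1x_2 - 50/11x_1x_3 - 50/11x_1 - 3/11x_2^3x_3 - 1/11x_2^2x_3^2 + 10/11x_2^2x_3 → -47/11x_1x_2x_3 + 30/11x_1x_2 - 50/11x_1x_3 - 50/11x_1 - 1/11x_2^2x_3^2 + 10/11x_2^2x_3 + 12/11x_2^2 + 15/11x_2
  leading term x_1x_2x_3: subtract (-47/121x_2)·f_1 from -47/11x_1x_2x_3 + 30/11x_1x_2 - 50/11x_1x_3 - 50/11x_1 - 1/11x_2^2x_3^2 + 10/11x_2^2x_3 + 12/11x_2^2 + 15/11x_2 → 30/11x_1x_2 - 50/11x_1x_3 - 50/11x_1 - 1/11x_2^2x_3^2 + 10/11x_2^2x_3 - 9/121x_2^2 - 47/121x_2x_3 + 635/121x_2
  leading term x_1x_2: subtract (10/11)·f_2 from 30/11x_1x_2 - 50/11x_1x_3 - 50/11x_1 - 1/11x_2^2x_3^2 + 10/11x_2^2x_3 - 9/121x_2^2 - 47/121x_2x_3 + 635/121x_2 → -50/11x_1x_3 - 1/11x_2^2x_3^2 - 9/121x_2^2 - 47/121x_2x_3 + 195/121x_2 - 50/11
  leading term x_1x_3: subtract (-50/121)·f_1 from -50/11x_1x_3 - 1/11x_2^2x_3^2 - 9/121x_2^2 - 47/121x_2x_3 + 195/121x_2 - 50/11 → -1/11x_2^2x_3^2 - 9/121x_2^2 - 47/121x_2x_3 + 45/121x_2 - 50/121x_3 - 50/121
  leading term x_2^2x_3^2: subtract (3/11)·h_3 from -1/11x_2^2x_3^2 - 9/121x_2^2 - 47/121x_2x_3 + 45/121x_2 - 50/121x_3 - 50/121 → 0
  remainder 0.

S(f_2,h_3): lcm = x_1x_2^2x_3^2. S = -9/11x_1x_2^2 - 5/3x_1x_2x_3^2 - 47/11x_1x_2x_3 + 45/11x_1x_2 - 50/11x_1x_3 - 50/11x_1 + 1/3x_2^3x_3^3 + 4/3x_2^2x_3^2 + 5/3x_2x_3^2.
  leading term x_1x_2^2: subtract (-3/11x_2)·f_2 from -9/11x_1x_2^2 - 5/3x_1x_2x_3^2 - 47/11x_1x_2x_3 + 45/11x_1x_2 - 50/11x_1x_3 - 50/11x_1 + 1/3x_2^3x_3^3 + 4/3x_2^2x_3^2 + 5/3x_2x_3^2 → -5/3x_1x_2x_3^2 - 47/11x_1x_2x_3 + 30/11x_1x_2 - 50/11x_1x_3 - 50/11x_1 + 1/3x_2^3x_3^3 + 3/11x_2^3x_3 + 4/3x_2^2x_3^2 + 12/11x_2^2 + 5/3x_2x_3^2 + 15/11x_2
  leading term x_1x_2x_3^2: subtract (-5/33x_2x_3)·f_1 from -5/3x_1x_2x_3^2 - 47/11x_1x_2x_3 + 30/11x_1x_2 - 50/11x_1x_3 - 50/11x_1 + 1/3x_2^3x_3^3 + 3/11x_2^3x_3 + 4/3x_2^2x_3^2 + 12/11x_2^2 + 5/3x_2x_3^2 + 15/11x_2 → -47/11x_1x_2x_3 + 30/11x_1x_2 - 50/11x_1x_3 - 50/11x_1 + 1/3x_2^3x_3^3 + 3/11x_2^3x_3 + 4/3x_2^2x_3^2 - 5/11x_2^2x_3 + 12/11x_2^2 + 50/33x_2x_3^2 + 50/33x_2x_3 + 15/11x_2
  leading term x_1x_2x_3: subtract (-47/121x_2)·f_1 from -47/11x_1x_2x_3 + 30/11x_1x_2 - 50/11x_1x_3 - 50/11x_1 + 1/3x_2^3x_3^3 + 3/11x_2^3x_3 + 4/3x_2^2x_3^2 - 5/11x_2^2x_3 + 12/11x_2^2 + 50/33x_2x_3^2 + 50/33x_2x_3 + 15/11x_2 → 30/11x_1x_2 - 50/11x_1x_3 - 50/11x_1 + 1/3x_2^3x_3^3 + 3/11x_2^3x_3 + 4/3x_2^2x_3^2 - 5/11x_2^2x_3 - 9/121x_2^2 + 50/33x_2x_3^2 + 409/363x_2x_3 + 635/121x_2
  leading term x_1x_2: subtract (10/11)·f_2 from 30/11x_1x_2 - 50/11x_1x_3 - 50/11x_1 + 1/3x_2^3x_3^3 + 3/11x_2^3x_3 + 4/3x_2^2x_3^2 - 5/11x_2^2x_3 - 9/121x_2^2 + 50/33x_2x_3^2 + 409/363x_2x_3 + 635/121x_2 → -50/11x_1x_3 + 1/3x_2^3x_3^3 + 3/11x_2^3x_3 + 4/3x_2^2x_3^2 - 15/11x_2^2x_3 - 9/121x_2^2 + 50/33x_2x_3^2 + 409/363x_2x_3 + 195/121x_2 - 50/11
  leading term x_1x_3: subtract (-50/121)·f_1 from -50/11x_1x_3 + 1/3x_2^3x_3^3 + 3/11x_2^3x_3 + 4/3x_2^2x_3^2 - 15/11x_2^2x_3 - 9/121x_2^2 + 50/33x_2x_3^2 + 409/363x_2x_3 + 195/121x_2 - 50/11 → 1/3x_2^3x_3^3 + 3/11x_2^3x_3 + 4/3x_2^2x_3^2 - 15/11x_2^2x_3 - 9/121x_2^2 + 50/33x_2x_3^2 + 409/363x_2x_3 + 45/121x_2 - 50/121x_3 - 50/121
  leading term x_2^3x_3^3: subtract (-x_2x_3)·h_3 from 1/3x_2^3x_3^3 + 3/11x_2^3x_3 + 4/3x_2^2x_3^2 - 15/11x_2^2x_3 - 9/121x_2^2 + 50/33x_2x_3^2 + 409/363x_2x_3 + 45/121x_2 - 50/121x_3 - 50/121 → -1/11x_2^2x_3^2 - 9/121x_2^2 - 47/121x_2x_3 + 45/121x_2 - 50/121x_3 - 50/121
  leading term x_2^2x_3^2: subtract (3/11)·h_3 from -1/11x_2^2x_3^2 - 9/121x_2^2 - 47/121x_2x_3 + 45/121x_2 - 50/121x_3 - 50/121 → 0
  remainder 0.

Every S-polynomial of the final basis reduces to 0, so we have a Gröbner basis.
Inter-reduce: drop elements whose leading term is divisible by another's, tail-reduce, and make monic.
Reduced Gröbner basis: {x_1x_2 - 5/3x_1 + 1/3x_2^2x_3 + 4/3x_2 + 5/3, x_1x_3 - 3/11x_2 - 1/11x_3 + 10/11, x_2^2x_3^2 + 9/11x_2^2 + 47/11x_2x_3 - 45/11x_2 + 50/11x_3 + 50/11}.
Label its elements g_1 = x_1x_2 - 5/3x_1 + 1/3x_2^2x_3 + 4/3x_2 + 5/3, g_2 = x_1x_3 - 3/11x_2 - 1/11x_3 + 10/11, g_3 = x_2^2x_3^2 + 9/11x_2^2 + 47/11x_2x_3 - 45/11x_2 + 50/11x_3 + 50/11.

Reduce p = -3x_1x_2x_3 - 3x_1x_2 + 5x_1 - x_2^2x_3 + 9/11x_2^2 + 3/11x_2x_3 - 74/11x_2 - 7 modulo G:
  leading term x_1x_2x_3: subtract (-3x_3)·g_1 from -3x_1x_2x_3 - 3x_1x_2 + 5x_1 - x_2^2x_3 + 9/11x_2^2 + 3/11x_2x_3 - 74/11x_2 - 7 → -3x_1x_2 - 5x_1x_3 + 5x_1 + x_2^2x_3^2 - x_2^2x_3 + 9/11x_2^2 + 47/11x_2x_3 - 74/11x_2 + 5x_3 - 7
  leading term x_1x_2: subtract (-3)·g_1 from -3x_1x_2 - 5x_1x_3 + 5x_1 + x_2^2x_3^2 - x_2^2x_3 + 9/11x_2^2 + 47/11x_2x_3 - 74/11x_2 + 5x_3 - 7 → -5x_1x_3 + x_2^2x_3^2 + 9/11x_2^2 + 47/11x_2x_3 - 30/11x_2 + 5x_3 - 2
  leading term x_1x_3: subtract (-5)·g_2 from -5x_1x_3 + x_2^2x_3^2 + 9/11x_2^2 + 47/11x_2x_3 - 30/11x_2 + 5x_3 - 2 → x_2^2x_3^2 + 9/11x_2^2 + 47/11x_2x_3 - 45/11x_2 + 50/11x_3 + 28/11
  leading term x_2^2x_3^2: subtract (1)·g_3 from x_2^2x_3^2 + 9/11x_2^2 + 47/11x_2x_3 - 45/11x_2 + 50/11x_3 + 28/11 → -2
  leading term 1: no divisor's leading term divides it; move -2 to the remainder.
  normal form = -2.
The normal form is nonzero, so p ∉ I. Since p minus its normal form lies in I, I + (p) = I + (r) where r = -2; decide whether this ideal is the whole ring.
Here r = -2 is a nonzero constant, hence a unit: 1 ∈ I + (p), the Gröbner basis of I + (p) is {1}, and the enlarged system has no common solution — adjoining p is inconsistent.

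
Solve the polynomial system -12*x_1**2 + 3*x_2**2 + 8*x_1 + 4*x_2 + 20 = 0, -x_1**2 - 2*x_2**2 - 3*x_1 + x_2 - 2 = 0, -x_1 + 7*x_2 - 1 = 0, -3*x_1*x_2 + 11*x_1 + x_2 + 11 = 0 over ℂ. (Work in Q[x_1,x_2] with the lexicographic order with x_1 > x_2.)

{(-1, 0)}

Compute a lex Gröbner basis by Buchberger's algorithm.
f_1 = -12*x_1**2 + 8*x_1 + 3*x_2**2 + 4*x_2 + 20, LT = x_1**2.
f_2 = -x_1**2 - 3*x_1 - 2*x_2**2 + x_2 - 2, LT = x_1**2.
f_3 = -x_1 + 7*x_2 - 1, LT = x_1.
f_4 = -3*x_1*x_2 + 11*x_1 + x_2 + 11, LT = x_1*x_2.

S(f_1,f_2): lcm = x_1**2. S = -11/3*x_1 - 9/4*x_2**2 + 2/3*x_2 - 11/3.
  leading term x_1: subtract (11/3)·f_3 from -11/3*x_1 - 9/4*x_2**2 + 2/3*x_2 - 11/3 → -9/4*x_2**2 - 25*x_2
  leading term x_2**2: no divisor's leading term divides it; move -9/4*x_2**2 to the remainder.
  leading term x_2: no divisor's leading term divides it; move -25*x_2 to the remainder.
  remainder -9/4*x_2**2 - 25*x_2 ≠ 0; add h_5 = -9/4*x_2**2 - 25*x_2 to the basis.

S(f_1,f_3): lcm = x_1**2. S = 7*x_1*x_2 - 5/3*x_1 - 1/4*x_2**2 - 1/3*x_2 - 5/3.
  leading term x_1*x_2: subtract (-7*x_2)·f_3 from 7*x_1*x_2 - 5/3*x_1 - 1/4*x_2**2 - 1/3*x_2 - 5/3 → -5/3*x_1 + 195/4*x_2**2 - 22/3*x_2 - 5/3
  leading term x_1: subtract (5/3)·f_3 from -5/3*x_1 + 195/4*x_2**2 - 22/3*x_2 - 5/3 → 195/4*x_2**2 - 19*x_2
  leading term x_2**2: subtract (-65/3)·h_5 from 195/4*x_2**2 - 19*x_2 → -1682/3*x_2
  leading term x_2: no divisor's leading term divides it; move -1682/3*x_2 to the remainder.
  remainder -1682/3*x_2 ≠ 0; add h_6 = -1682/3*x_2 to the basis.

The other S-polynomials (S(f_1,f_4), S(f_2,f_3), S(f_2,f_4), S(f_3,f_4), S(f_1,h_5), S(f_2,h_5), S(f_3,h_5), S(f_4,h_5), S(f_1,h_6), S(f_2,h_6), S(f_3,h_6), S(f_4,h_6), S(h_5,h_6)) all reduce to 0 modulo the current basis, so we have a Gröbner basis.
Inter-reduce: drop elements whose leading term is divisible by another's, tail-reduce, and make monic.
Reduced Gröbner basis: {x_1 + 1, x_2}.

From the last basis element, x_2 = 0, so x_2 takes values in {0}. Each choice, substituted upward through the basis, yields the corresponding point(s) of the solution set.
  x_2 = 0: the earlier basis element becomes x_1 + 1 = 0, giving x_1 = -1 — point (-1, 0).
Substituting each solution back into the original system confirms all equations vanish.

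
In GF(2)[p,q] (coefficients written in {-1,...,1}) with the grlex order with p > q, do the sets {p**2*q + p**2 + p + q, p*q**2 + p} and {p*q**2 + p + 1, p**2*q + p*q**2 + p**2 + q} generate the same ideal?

No, the ideals differ.

For a fixed monomial order, each ideal has a unique reduced Gröbner basis; comparing bases decides equality.
Buchberger on the first generating set:
f_1 = p**2*q + p**2 + p + q, LT = p**2*q.
f_2 = p*q**2 + p, LT = p*q**2.

S(f_1,f_2): lcm = p**2*q**2. S = p**2*q + p**2 + p*q + q**2.
  leading term p**2*q: subtract (1)·f_1 from p**2*q + p**2 + p*q + q**2 → p*q + q**2 + p + q
  leading term p*q: no divisor's leading term divides it; move p*q to the remainder.
  leading term q**2: no divisor's leading term divides it; move q**2 to the remainder.
  leading term p: no divisor's leading term divides it; move p to the remainder.
  leading term q: no divisor's leading term divides it; move q to the remainder.
  remainder p*q + q**2 + p + q ≠ 0; add g_3 = p*q + q**2 + p + q to the basis.

S(f_1,g_3): lcm = p**2*q. S = p*q**2 + p*q + p + q.
  leading term p*q**2: subtract (1)·f_2 from p*q**2 + p*q + p + q → p*q + q
  leading term p*q: subtract (1)·g_3 from p*q + q → q**2 + p
  leading term q**2: no divisor's leading term divides it; move q**2 to the remainder.
  leading term p: no divisor's leading term divides it; move p to the remainder.
  remainder q**2 + p ≠ 0; add g_4 = q**2 + p to the basis.

S(f_1,g_4): lcm = p**2*q**2. S = p**3 + p**2*q + p*q + q**2.
  leading term p**3: no divisor's leading term divides it; move p**3 to the remainder.
  leading term p**2*q: subtract (1)·f_1 from p**2*q + p*q + q**2 → p**2 + p*q + q**2 + p + q
  leading term p**2: no divisor's leading term divides it; move p**2 to the remainder.
  leading term p*q: subtract (1)·g_3 from p*q + q**2 + p + q → 0
  remainder p**3 + p**2 ≠ 0; add g_5 = p**3 + p**2 to the basis.

S(f_2,g_4): lcm = p*q**2. S = p**2 + p.
  leading term p**2: no divisor's leading term divides it; move p**2 to the remainder.
  leading term p: no divisor's leading term divides it; move p to the remainder.
  remainder p**2 + p ≠ 0; add g_6 = p**2 + p to the basis.

The other S-polynomials (S(f_2,g_3), S(g_3,g_4), S(f_1,g_5), S(f_2,g_5), S(g_3,g_5), S(g_4,g_5), S(f_1,g_6), S(f_2,g_6), S(g_3,g_6), S(g_4,g_6), S(g_5,g_6)) all reduce to 0 modulo the current basis, so we have a Gröbner basis.
Inter-reduce: drop elements whose leading term is divisible by another's, tail-reduce, and make monic.
Reduced Gröbner basis: {p**2 + p, p*q + q, q**2 + p}.

Buchberger on the second generating set:
h_1 = p*q**2 + p + 1, LT = p*q**2.
h_2 = p**2*q + p*q**2 + p**2 + q, LT = p**2*q.

S(h_1,h_2): lcm = p**2*q**2. S = p*q**3 + p**2*q + p**2 + q**2 + p.
  leading term p*q**3: subtract (q)·h_1 from p*q**3 + p**2*q + p**2 + q**2 + p → p**2*q + p**2 + p*q + q**2 + p + q
  leading term p**2*q: subtract (1)·h_2 from p**2*q + p**2 + p*q + q**2 + p + q → p*q**2 + p*q + q**2 + p
  leading term p*q**2: subtract (1)·h_1 from p*q**2 + p*q + q**2 + p → p*q + q**2 + 1
  leading term p*q: no divisor's leading term divides it; move p*q to the remainder.
  leading term q**2: no divisor's leading term divides it; move q**2 to the remainder.
  leading term 1: no divisor's leading term divides it; move 1 to the remainder.
  remainder p*q + q**2 + 1 ≠ 0; add k_3 = p*q + q**2 + 1 to the basis.

S(h_1,k_3): lcm = p*q**2. S = q**3 + p + q + 1.
  leading term q**3: no divisor's leading term divides it; move q**3 to the remainder.
  leading term p: no divisor's leading term divides it; move p to the remainder.
  leading term q: no divisor's leading term divides it; move q to the remainder.
  leading term 1: no divisor's leading term divides it; move 1 to the remainder.
  remainder q**3 + p + q + 1 ≠ 0; add k_4 = q**3 + p + q + 1 to the basis.

S(h_2,k_3): lcm = p**2*q. S = p**2 + p + q.
  leading term p**2: no divisor's leading term divides it; move p**2 to the remainder.
  leading term p: no divisor's leading term divides it; move p to the remainder.
  leading term q: no divisor's leading term divides it; move q to the remainder.
  remainder p**2 + p + q ≠ 0; add k_5 = p**2 + p + q to the basis.

The other S-polynomials (S(h_1,k_4), S(h_2,k_4), S(k_3,k_4), S(h_1,k_5), S(h_2,k_5), S(k_3,k_5), S(k_4,k_5)) all reduce to 0 modulo the current basis, so we have a Gröbner basis.
Inter-reduce: drop elements whose leading term is divisible by another's, tail-reduce, and make monic.
Reduced Gröbner basis: {q**3 + p + q + 1, p**2 + p + q, p*q + q**2 + 1}.

The bases are distinct; the ideals are different.
The choice of monomial ordering does not affect the verdict — as long as both bases are computed under the same ordering, their equality decides ideal equality.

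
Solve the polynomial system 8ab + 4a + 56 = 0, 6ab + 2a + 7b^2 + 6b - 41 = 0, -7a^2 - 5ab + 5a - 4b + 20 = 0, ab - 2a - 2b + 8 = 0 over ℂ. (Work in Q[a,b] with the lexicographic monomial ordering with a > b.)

Compute a lex Gröbner basis by Buchberger's algorithm.
f_1 = 8ab + 4a + 56, LT = ab.
f_2 = 6ab + 2a + 7b^2 + 6b - 41, LT = ab.
f_3 = -7a^2 - 5ab + 5a - 4b + 20, LT = a^2.
f_4 = ab - 2a - 2b + 8, LT = ab.

S(f_1,f_2): lcm = ab. S = 1/6a - 7/6b^2 - b + 83/6.
  leading term a: no divisor's leading term divides it; move 1/6a to the remainder.
  leading term b^2: no divisor's leading term divides it; move -7/6b^2 to the remainder.
  leading term b: no divisor's leading term divides it; move -b to the remainder.
  leading term 1: no divisor's leading term divides it; move 83/6 to the remainder.
  remainder 1/6a - 7/6b^2 - b + 83/6 ≠ 0; add h_5 = 1/6a - 7/6b^2 - b + 83/6 to the basis.

S(f_1,f_3): lcm = a^2b. S = 1/2a^2 - 5/7ab^2 + 5/7ab + 7a - 4/7b^2 + 20/7b.
  leading term a^2: subtract (-1/14)·f_3 from 1/2a^2 - 5/7ab^2 + 5/7ab + 7a - 4/7b^2 + 20/7b → -5/7ab^2 + 5/14ab + 103/14a - 4/7b^2 + 18/7b + 10/7
  leading term ab^2: subtract (-5/56b)·f_1 from -5/7ab^2 + 5/14ab + 103/14a - 4/7b^2 + 18/7b + 10/7 → 5/7ab + 103/14a - 4/7b^2 + 53/7b + 10/7
  leading term ab: subtract (5/56)·f_1 from 5/7ab + 103/14a - 4/7b^2 + 53/7b + 10/7 → 7a - 4/7b^2 + 53/7b - 25/7
  leading term a: subtract (42)·h_5 from 7a - 4/7b^2 + 53/7b - 25/7 → 339/7b^2 + 347/7b - 4092/7
  leading term b^2: no divisor's leading term divides it; move 339/7b^2 to the remainder.
  leading term b: no divisor's leading term divides it; move 347/7b to the remainder.
  leading term 1: no divisor's leading term divides it; move -4092/7 to the remainder.
  remainder 339/7b^2 + 347/7b - 4092/7 ≠ 0; add h_6 = 339/7b^2 + 347/7b - 4092/7 to the basis.

S(f_1,f_4): lcm = ab. S = 5/2a + 2b - 1.
  leading term a: subtract (15)·h_5 from 5/2a + 2b - 1 → 35/2b^2 + 17b - 417/2
  leading term b^2: subtract (245/678)·h_6 from 35/2b^2 + 17b - 417/2 → -619/678b + 619/226
  leading term b: no divisor's leading term divides it; move -619/678b to the remainder.
  leading term 1: no divisor's leading term divides it; move 619/226 to the remainder.
  remainder -619/678b + 619/226 ≠ 0; add h_7 = -619/678b + 619/226 to the basis.

The other S-polynomials (S(f_2,f_3), S(f_2,f_4), S(f_3,f_4), S(f_1,h_5), S(f_2,h_5), S(f_3,h_5), S(f_4,h_5), S(f_1,h_6), S(f_2,h_6), S(f_3,h_6), S(f_4,h_6), S(h_5,h_6), S(f_1,h_7), S(f_2,h_7), S(f_3,h_7), S(f_4,h_7), S(h_5,h_7), S(h_6,h_7)) all reduce to 0 modulo the current basis, so we have a Gröbner basis.
Inter-reduce: drop elements whose leading term is divisible by another's, tail-reduce, and make monic.
Reduced Gröbner basis: {a + 2, b - 3}.

Elimination: the polynomial b - 3 lies in the elimination ideal for b, so b ∈ {3}. For each such b, the remaining basis elements (now univariate) give the rest of the solution.
  b = 3: the earlier basis element becomes a + 2 = 0, giving a = -2 — point (-2, 3).

{(-2, 3)}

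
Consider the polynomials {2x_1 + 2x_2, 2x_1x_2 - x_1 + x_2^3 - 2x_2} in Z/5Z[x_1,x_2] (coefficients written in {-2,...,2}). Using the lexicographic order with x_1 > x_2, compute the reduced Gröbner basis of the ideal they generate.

f_1 = 2x_1 + 2x_2, LT = x_1.
f_2 = 2x_1x_2 - x_1 + x_2^3 - 2x_2, LT = x_1x_2.

S(f_1,f_2): lcm = x_1x_2. S = -2x_1 + 2x_2^3 + x_2^2 + x_2.
  reduce S modulo (f_1, f_2):
  remainder 2x_2^3 + x_2^2 - 2x_2 ≠ 0; add g_3 = 2x_2^3 + x_2^2 - 2x_2 to the basis.

The other S-polynomials (S(f_1,g_3), S(f_2,g_3)) all reduce to 0 modulo the current basis, so we have a Gröbner basis.
Inter-reduce: drop elements whose leading term is divisible by another's, tail-reduce, and make monic.

G = {x_1 + x_2, x_2^3 - 2x_2^2 - x_2}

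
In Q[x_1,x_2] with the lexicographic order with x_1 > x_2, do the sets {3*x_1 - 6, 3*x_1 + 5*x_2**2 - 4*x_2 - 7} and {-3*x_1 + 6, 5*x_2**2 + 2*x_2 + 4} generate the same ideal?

No, the ideals differ.

Equality of ideals is decidable: compute both reduced Gröbner bases (unique for the ordering) and check whether they agree.
Buchberger on the first generating set:
f_1 = 3*x_1 - 6, LT = x_1.
f_2 = 3*x_1 + 5*x_2**2 - 4*x_2 - 7, LT = x_1.

S(f_1,f_2): lcm = x_1. S = -5/3*x_2**2 + 4/3*x_2 + 1/3.
  leading term x_2**2: no divisor's leading term divides it; move -5/3*x_2**2 to the remainder.
  leading term x_2: no divisor's leading term divides it; move 4/3*x_2 to the remainder.
  leading term 1: no divisor's leading term divides it; move 1/3 to the remainder.
  remainder -5/3*x_2**2 + 4/3*x_2 + 1/3 ≠ 0; add g_3 = -5/3*x_2**2 + 4/3*x_2 + 1/3 to the basis.

The other S-polynomials (S(f_1,g_3), S(f_2,g_3)) all reduce to 0 modulo the current basis, so we have a Gröbner basis.
Inter-reduce: drop elements whose leading term is divisible by another's, tail-reduce, and make monic.
Reduced Gröbner basis: {x_1 - 2, x_2**2 - 4/5*x_2 - 1/5}.

Buchberger on the second generating set:
h_1 = -3*x_1 + 6, LT = x_1.
h_2 = 5*x_2**2 + 2*x_2 + 4, LT = x_2**2.

The S-polynomials (S(h_1,h_2)) all reduce to 0 modulo the current basis, so we have a Gröbner basis.
Inter-reduce: drop elements whose leading term is divisible by another's, tail-reduce, and make monic.
Reduced Gröbner basis: {x_1 - 2, x_2**2 + 2/5*x_2 + 4/5}.

The bases are distinct; the ideals are different.
The choice of monomial ordering does not affect the verdict — as long as both bases are computed under the same ordering, their equality decides ideal equality.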